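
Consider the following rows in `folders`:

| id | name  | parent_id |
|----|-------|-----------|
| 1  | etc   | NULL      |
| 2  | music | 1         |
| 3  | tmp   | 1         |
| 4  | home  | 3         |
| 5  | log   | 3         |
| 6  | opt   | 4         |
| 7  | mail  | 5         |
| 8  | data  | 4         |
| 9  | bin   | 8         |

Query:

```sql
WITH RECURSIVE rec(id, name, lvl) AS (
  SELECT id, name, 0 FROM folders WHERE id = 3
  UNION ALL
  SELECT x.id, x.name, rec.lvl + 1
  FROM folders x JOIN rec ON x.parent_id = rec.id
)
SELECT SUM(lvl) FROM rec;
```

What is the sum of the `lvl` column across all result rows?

Base: id=3 (tmp) at lvl 0.
Iteration 1: rows with parent_id in {3} -> home (id 4, lvl 1), log (id 5, lvl 1).
Iteration 2: rows with parent_id in {4,5} -> opt (id 6, lvl 2), mail (id 7, lvl 2), data (id 8, lvl 2).
Iteration 3: rows with parent_id in {6,7,8} -> bin (id 9, lvl 3).
Iteration 4: no rows with parent_id in {9}; recursion stops.
SUM(lvl) = 0 + 1 + 1 + 2 + 2 + 2 + 3 = 11.

11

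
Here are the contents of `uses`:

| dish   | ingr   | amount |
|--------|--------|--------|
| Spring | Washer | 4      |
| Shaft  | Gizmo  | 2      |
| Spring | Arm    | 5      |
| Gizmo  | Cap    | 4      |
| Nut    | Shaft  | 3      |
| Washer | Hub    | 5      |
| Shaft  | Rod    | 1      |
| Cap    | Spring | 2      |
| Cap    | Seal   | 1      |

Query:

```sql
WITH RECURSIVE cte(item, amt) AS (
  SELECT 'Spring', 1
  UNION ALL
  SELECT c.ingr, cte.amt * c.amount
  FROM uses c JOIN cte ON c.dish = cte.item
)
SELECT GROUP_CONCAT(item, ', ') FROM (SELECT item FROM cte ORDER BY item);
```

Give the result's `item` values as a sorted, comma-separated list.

Arm, Hub, Spring, Washer

Base: (Spring, amt=1).
Iteration 1: components of {Spring} -> Arm = 1*5 = 5, Washer = 1*4 = 4.
Iteration 2: components of {Arm,Washer} -> Hub = 4*5 = 20.
Iteration 3: no further components; recursion stops.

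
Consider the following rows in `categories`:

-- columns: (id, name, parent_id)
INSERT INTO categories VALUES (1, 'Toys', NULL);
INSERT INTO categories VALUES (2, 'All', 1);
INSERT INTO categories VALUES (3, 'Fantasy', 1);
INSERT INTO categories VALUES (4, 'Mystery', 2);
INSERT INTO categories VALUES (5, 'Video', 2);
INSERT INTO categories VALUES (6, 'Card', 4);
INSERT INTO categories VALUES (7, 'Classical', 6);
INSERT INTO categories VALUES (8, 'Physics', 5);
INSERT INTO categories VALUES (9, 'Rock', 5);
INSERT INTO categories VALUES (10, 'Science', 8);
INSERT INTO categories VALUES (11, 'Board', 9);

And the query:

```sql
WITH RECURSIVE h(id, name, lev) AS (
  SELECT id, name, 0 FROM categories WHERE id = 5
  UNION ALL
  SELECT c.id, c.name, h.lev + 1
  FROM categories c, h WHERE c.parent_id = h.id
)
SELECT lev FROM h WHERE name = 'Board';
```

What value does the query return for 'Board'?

Base: id=5 (Video) at lev 0.
Iteration 1: rows with parent_id in {5} -> Physics (id 8, lev 1), Rock (id 9, lev 1).
Iteration 2: rows with parent_id in {8,9} -> Science (id 10, lev 2), Board (id 11, lev 2).
Iteration 3: no rows with parent_id in {10,11}; recursion stops.

2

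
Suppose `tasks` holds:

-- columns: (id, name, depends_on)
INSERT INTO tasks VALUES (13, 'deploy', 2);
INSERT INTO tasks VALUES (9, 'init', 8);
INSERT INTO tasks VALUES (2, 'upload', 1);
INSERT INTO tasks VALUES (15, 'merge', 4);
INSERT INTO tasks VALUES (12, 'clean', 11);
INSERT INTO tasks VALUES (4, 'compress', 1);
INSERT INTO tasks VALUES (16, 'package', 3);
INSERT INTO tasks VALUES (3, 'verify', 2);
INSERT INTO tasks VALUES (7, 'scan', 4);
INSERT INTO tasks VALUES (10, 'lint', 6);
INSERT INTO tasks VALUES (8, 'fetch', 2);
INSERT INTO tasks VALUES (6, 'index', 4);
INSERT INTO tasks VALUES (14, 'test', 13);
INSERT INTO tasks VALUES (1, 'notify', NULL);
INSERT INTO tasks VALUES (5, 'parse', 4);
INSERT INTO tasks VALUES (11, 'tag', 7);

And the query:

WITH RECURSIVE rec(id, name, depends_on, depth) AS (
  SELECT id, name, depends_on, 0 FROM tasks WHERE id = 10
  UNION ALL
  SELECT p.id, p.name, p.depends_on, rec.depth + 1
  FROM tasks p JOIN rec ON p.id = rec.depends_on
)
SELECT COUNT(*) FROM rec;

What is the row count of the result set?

4

Base: id=10 (lint), depends_on=6, depth 0.
Iteration 1: join on id=6 -> index (id 6, depends_on=4, depth 1).
Iteration 2: join on id=4 -> compress (id 4, depends_on=1, depth 2).
Iteration 3: join on id=1 -> notify (id 1, depends_on=NULL, depth 3).
Iteration 4: depends_on is NULL; no match; recursion stops.
Total rows emitted: 4.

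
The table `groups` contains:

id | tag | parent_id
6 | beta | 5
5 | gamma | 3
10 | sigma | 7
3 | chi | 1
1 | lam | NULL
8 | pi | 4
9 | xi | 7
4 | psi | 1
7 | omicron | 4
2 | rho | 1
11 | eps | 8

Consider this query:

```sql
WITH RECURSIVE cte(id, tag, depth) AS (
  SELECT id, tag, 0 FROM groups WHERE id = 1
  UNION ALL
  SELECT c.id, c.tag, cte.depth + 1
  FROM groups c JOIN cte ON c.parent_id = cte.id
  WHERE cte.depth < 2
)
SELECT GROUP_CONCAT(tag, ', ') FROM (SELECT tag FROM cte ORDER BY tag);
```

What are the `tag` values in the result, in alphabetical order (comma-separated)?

chi, gamma, lam, omicron, pi, psi, rho

Base: id=1 (lam) at depth 0.
Iteration 1: rows with parent_id in {1} -> rho (id 2, depth 1), chi (id 3, depth 1), psi (id 4, depth 1).
Iteration 2: rows with parent_id in {2,3,4} -> gamma (id 5, depth 2), omicron (id 7, depth 2), pi (id 8, depth 2).
Iteration 3: depth < 2 fails for all current rows; recursion stops.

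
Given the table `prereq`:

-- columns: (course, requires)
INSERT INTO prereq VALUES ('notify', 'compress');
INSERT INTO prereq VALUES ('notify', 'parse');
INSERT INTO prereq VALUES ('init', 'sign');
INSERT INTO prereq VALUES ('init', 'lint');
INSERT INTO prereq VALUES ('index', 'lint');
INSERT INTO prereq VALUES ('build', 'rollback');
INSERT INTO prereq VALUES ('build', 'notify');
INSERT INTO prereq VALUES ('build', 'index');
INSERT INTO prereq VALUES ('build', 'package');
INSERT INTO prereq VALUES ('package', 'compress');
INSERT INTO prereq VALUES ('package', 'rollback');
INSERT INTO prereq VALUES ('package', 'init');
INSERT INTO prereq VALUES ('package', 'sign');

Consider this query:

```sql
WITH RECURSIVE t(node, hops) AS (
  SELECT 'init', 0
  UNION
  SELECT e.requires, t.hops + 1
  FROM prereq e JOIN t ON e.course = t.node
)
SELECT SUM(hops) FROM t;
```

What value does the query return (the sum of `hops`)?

Base: (init, hops=0).
Iteration 1: edges from {init} -> (lint, hops=1), (sign, hops=1).
Iteration 2: no outgoing edges from {lint,sign}; recursion stops.
SUM(hops) = 0 + 1 + 1 = 2.

2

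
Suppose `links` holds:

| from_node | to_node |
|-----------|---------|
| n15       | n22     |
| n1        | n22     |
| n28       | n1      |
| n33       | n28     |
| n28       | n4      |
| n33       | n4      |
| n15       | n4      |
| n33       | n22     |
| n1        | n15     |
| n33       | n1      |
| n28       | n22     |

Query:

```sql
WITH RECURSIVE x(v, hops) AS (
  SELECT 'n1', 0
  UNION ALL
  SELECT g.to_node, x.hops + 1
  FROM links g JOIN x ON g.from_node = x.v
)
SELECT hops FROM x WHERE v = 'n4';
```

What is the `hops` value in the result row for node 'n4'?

2

Base: (n1, hops=0).
Iteration 1: edges from {n1} -> (n15, hops=1), (n22, hops=1).
Iteration 2: edges from {n15,n22} -> (n22, hops=2), (n4, hops=2).
Iteration 3: no outgoing edges from {n22,n4}; recursion stops.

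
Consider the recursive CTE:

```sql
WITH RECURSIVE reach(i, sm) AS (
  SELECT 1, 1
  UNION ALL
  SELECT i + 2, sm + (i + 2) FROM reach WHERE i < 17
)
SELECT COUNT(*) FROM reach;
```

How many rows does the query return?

Base: i=1, sm=1.
Iteration 1: 1 < 17 holds -> i = 1 + 2 = 3, sm = 1 + 3 = 4.
Iteration 2: 3 < 17 holds -> i = 3 + 2 = 5, sm = 4 + 5 = 9.
Iteration 3: 5 < 17 holds -> i = 5 + 2 = 7, sm = 9 + 7 = 16.
Iteration 4: 7 < 17 holds -> i = 7 + 2 = 9, sm = 16 + 9 = 25.
Iteration 5: 9 < 17 holds -> i = 9 + 2 = 11, sm = 25 + 11 = 36.
Iteration 6: 11 < 17 holds -> i = 11 + 2 = 13, sm = 36 + 13 = 49.
Iteration 7: 13 < 17 holds -> i = 13 + 2 = 15, sm = 49 + 15 = 64.
Iteration 8: 15 < 17 holds -> i = 15 + 2 = 17, sm = 64 + 17 = 81.
Iteration 9: 17 < 17 fails; recursion stops.
Total rows emitted: 9.

9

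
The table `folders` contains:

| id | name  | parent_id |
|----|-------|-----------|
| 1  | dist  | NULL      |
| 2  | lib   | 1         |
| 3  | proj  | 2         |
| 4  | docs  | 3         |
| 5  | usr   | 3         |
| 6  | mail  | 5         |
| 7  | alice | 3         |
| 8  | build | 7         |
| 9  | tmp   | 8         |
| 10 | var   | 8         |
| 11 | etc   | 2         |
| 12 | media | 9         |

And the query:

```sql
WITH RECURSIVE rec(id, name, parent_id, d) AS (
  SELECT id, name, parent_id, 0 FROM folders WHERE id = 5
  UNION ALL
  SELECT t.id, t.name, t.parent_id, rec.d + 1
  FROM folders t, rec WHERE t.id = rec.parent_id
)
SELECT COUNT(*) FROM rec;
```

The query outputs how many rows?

4

Base: id=5 (usr), parent_id=3, d 0.
Iteration 1: join on id=3 -> proj (id 3, parent_id=2, d 1).
Iteration 2: join on id=2 -> lib (id 2, parent_id=1, d 2).
Iteration 3: join on id=1 -> dist (id 1, parent_id=NULL, d 3).
Iteration 4: parent_id is NULL; no match; recursion stops.
Total rows emitted: 4.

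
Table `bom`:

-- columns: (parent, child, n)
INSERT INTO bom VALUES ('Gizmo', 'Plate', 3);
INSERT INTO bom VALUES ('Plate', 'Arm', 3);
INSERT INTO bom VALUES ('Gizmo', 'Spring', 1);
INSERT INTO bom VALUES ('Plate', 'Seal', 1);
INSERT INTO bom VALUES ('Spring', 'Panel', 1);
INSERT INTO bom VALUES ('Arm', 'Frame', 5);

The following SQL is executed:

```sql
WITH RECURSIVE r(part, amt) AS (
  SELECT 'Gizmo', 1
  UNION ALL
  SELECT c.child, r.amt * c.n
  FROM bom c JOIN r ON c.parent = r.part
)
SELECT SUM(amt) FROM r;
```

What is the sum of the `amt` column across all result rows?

63

Base: (Gizmo, amt=1).
Iteration 1: components of {Gizmo} -> Plate = 1*3 = 3, Spring = 1*1 = 1.
Iteration 2: components of {Plate,Spring} -> Arm = 3*3 = 9, Panel = 1*1 = 1, Seal = 3*1 = 3.
Iteration 3: components of {Arm,Panel,Seal} -> Frame = 9*5 = 45.
Iteration 4: no further components; recursion stops.
SUM(amt) = 1 + 3 + 1 + 9 + 3 + 1 + 45 = 63.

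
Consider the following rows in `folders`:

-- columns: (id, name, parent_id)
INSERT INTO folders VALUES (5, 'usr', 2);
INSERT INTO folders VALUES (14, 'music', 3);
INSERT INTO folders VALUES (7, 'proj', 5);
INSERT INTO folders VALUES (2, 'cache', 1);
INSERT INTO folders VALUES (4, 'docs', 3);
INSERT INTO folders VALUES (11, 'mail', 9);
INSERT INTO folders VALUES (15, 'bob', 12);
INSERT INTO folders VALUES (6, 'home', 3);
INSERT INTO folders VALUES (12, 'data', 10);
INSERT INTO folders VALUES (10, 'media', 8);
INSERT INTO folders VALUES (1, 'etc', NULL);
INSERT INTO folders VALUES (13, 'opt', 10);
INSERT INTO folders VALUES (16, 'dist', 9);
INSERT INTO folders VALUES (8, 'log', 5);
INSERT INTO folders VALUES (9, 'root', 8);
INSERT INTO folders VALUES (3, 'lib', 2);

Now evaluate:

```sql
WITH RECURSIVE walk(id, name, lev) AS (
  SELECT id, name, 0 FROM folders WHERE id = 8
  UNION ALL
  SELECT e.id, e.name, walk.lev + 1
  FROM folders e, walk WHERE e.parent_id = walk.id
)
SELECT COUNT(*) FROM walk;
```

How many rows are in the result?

Base: id=8 (log) at lev 0.
Iteration 1: rows with parent_id in {8} -> root (id 9, lev 1), media (id 10, lev 1).
Iteration 2: rows with parent_id in {9,10} -> mail (id 11, lev 2), data (id 12, lev 2), opt (id 13, lev 2), dist (id 16, lev 2).
Iteration 3: rows with parent_id in {11,12,13,16} -> bob (id 15, lev 3).
Iteration 4: no rows with parent_id in {15}; recursion stops.
Total rows emitted: 8.

8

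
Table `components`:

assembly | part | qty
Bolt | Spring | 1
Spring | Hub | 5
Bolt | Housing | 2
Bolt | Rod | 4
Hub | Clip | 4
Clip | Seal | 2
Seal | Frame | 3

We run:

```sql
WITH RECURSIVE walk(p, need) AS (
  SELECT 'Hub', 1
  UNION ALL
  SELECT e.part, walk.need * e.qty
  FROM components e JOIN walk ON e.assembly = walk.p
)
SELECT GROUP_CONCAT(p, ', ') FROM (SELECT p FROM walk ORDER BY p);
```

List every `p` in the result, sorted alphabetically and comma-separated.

Base: (Hub, need=1).
Iteration 1: components of {Hub} -> Clip = 1*4 = 4.
Iteration 2: components of {Clip} -> Seal = 4*2 = 8.
Iteration 3: components of {Seal} -> Frame = 8*3 = 24.
Iteration 4: no further components; recursion stops.

Clip, Frame, Hub, Seal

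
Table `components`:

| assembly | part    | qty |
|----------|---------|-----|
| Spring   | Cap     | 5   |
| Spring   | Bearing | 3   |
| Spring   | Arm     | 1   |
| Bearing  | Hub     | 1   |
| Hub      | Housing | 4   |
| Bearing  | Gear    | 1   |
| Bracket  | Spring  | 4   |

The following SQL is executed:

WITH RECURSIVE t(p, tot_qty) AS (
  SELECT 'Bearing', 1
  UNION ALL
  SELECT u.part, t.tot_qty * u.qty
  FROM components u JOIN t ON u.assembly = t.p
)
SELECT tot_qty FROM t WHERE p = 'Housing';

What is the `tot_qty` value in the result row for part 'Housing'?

Base: (Bearing, tot_qty=1).
Iteration 1: components of {Bearing} -> Gear = 1*1 = 1, Hub = 1*1 = 1.
Iteration 2: components of {Gear,Hub} -> Housing = 1*4 = 4.
Iteration 3: no further components; recursion stops.

4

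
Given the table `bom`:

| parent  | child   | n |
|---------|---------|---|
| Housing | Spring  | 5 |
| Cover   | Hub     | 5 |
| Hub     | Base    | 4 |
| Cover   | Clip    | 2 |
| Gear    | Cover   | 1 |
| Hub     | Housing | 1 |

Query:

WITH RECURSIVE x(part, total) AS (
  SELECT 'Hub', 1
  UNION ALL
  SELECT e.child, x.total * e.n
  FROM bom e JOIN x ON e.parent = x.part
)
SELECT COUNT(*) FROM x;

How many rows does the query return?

4

Base: (Hub, total=1).
Iteration 1: components of {Hub} -> Base = 1*4 = 4, Housing = 1*1 = 1.
Iteration 2: components of {Base,Housing} -> Spring = 1*5 = 5.
Iteration 3: no further components; recursion stops.
Total rows emitted: 4.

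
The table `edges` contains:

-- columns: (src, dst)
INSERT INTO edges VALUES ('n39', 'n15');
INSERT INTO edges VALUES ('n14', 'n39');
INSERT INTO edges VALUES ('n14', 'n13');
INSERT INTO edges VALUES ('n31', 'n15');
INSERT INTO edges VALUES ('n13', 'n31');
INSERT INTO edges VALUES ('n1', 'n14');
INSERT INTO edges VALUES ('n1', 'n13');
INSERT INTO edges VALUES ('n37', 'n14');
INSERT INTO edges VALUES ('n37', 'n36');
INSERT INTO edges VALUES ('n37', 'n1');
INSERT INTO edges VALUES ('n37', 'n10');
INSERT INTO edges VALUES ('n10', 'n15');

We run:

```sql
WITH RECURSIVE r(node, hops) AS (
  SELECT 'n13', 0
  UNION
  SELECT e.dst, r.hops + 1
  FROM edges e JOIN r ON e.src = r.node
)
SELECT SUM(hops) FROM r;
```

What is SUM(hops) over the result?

Base: (n13, hops=0).
Iteration 1: edges from {n13} -> (n31, hops=1).
Iteration 2: edges from {n31} -> (n15, hops=2).
Iteration 3: no outgoing edges from {n15}; recursion stops.
SUM(hops) = 0 + 1 + 2 = 3.

3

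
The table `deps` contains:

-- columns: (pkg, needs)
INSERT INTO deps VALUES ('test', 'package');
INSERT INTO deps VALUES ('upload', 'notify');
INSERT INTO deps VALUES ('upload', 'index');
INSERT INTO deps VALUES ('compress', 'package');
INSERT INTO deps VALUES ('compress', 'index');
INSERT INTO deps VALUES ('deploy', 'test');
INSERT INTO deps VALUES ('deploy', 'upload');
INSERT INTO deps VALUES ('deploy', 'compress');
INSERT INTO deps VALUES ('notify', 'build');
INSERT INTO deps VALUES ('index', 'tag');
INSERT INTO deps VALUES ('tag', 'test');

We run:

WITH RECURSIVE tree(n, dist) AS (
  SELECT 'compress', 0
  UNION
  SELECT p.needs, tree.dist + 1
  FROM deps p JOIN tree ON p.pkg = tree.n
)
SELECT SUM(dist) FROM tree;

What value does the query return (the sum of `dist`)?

11

Base: (compress, dist=0).
Iteration 1: edges from {compress} -> (index, dist=1), (package, dist=1).
Iteration 2: edges from {index,package} -> (tag, dist=2).
Iteration 3: edges from {tag} -> (test, dist=3).
Iteration 4: edges from {test} -> (package, dist=4).
Iteration 5: no outgoing edges from {package}; recursion stops.
SUM(dist) = 0 + 1 + 1 + 2 + 3 + 4 = 11.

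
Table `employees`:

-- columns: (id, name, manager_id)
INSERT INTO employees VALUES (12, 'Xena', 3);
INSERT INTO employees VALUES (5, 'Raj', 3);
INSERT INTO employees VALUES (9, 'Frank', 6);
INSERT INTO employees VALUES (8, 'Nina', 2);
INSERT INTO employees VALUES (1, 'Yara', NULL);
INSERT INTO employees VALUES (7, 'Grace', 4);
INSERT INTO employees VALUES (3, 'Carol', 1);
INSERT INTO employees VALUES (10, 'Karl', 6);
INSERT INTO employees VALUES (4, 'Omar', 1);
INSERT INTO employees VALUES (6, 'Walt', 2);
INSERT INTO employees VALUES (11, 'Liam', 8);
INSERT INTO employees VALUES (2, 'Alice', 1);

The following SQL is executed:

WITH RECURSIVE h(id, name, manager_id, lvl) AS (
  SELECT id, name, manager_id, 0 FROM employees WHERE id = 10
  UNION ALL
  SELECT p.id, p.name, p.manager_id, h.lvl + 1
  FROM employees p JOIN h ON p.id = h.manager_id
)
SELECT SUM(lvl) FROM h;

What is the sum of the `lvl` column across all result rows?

Base: id=10 (Karl), manager_id=6, lvl 0.
Iteration 1: join on id=6 -> Walt (id 6, manager_id=2, lvl 1).
Iteration 2: join on id=2 -> Alice (id 2, manager_id=1, lvl 2).
Iteration 3: join on id=1 -> Yara (id 1, manager_id=NULL, lvl 3).
Iteration 4: manager_id is NULL; no match; recursion stops.
SUM(lvl) = 0 + 1 + 2 + 3 = 6.

6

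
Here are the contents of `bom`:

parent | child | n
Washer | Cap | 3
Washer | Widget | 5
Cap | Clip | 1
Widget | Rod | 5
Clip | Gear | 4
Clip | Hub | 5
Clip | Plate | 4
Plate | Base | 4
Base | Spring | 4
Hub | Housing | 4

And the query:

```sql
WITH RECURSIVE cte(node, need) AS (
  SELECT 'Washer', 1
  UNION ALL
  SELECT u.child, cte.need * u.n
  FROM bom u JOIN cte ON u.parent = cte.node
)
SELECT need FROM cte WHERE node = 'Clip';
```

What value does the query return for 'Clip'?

3

Base: (Washer, need=1).
Iteration 1: components of {Washer} -> Cap = 1*3 = 3, Widget = 1*5 = 5.
Iteration 2: components of {Cap,Widget} -> Clip = 3*1 = 3, Rod = 5*5 = 25.
Iteration 3: components of {Clip,Rod} -> Gear = 3*4 = 12, Hub = 3*5 = 15, Plate = 3*4 = 12.
Iteration 4: components of {Gear,Hub,Plate} -> Base = 12*4 = 48, Housing = 15*4 = 60.
Iteration 5: components of {Base,Housing} -> Spring = 48*4 = 192.
Iteration 6: no further components; recursion stops.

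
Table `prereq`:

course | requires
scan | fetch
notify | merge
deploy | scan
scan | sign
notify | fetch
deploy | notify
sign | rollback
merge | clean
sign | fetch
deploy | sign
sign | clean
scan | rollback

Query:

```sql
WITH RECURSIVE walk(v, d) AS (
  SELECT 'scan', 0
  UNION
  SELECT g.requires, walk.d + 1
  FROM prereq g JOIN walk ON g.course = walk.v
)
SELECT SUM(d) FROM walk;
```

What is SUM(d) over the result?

9

Base: (scan, d=0).
Iteration 1: edges from {scan} -> (fetch, d=1), (rollback, d=1), (sign, d=1).
Iteration 2: edges from {fetch,rollback,sign} -> (clean, d=2), (fetch, d=2), (rollback, d=2).
Iteration 3: no outgoing edges from {clean,fetch,rollback}; recursion stops.
SUM(d) = 0 + 1 + 1 + 1 + 2 + 2 + 2 = 9.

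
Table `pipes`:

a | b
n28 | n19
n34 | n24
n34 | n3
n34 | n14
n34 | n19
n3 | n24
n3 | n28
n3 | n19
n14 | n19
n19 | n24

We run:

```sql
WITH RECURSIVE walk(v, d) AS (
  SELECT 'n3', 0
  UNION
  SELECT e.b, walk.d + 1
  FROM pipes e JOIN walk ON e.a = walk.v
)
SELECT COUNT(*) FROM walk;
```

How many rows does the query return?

Base: (n3, d=0).
Iteration 1: edges from {n3} -> (n19, d=1), (n24, d=1), (n28, d=1).
Iteration 2: edges from {n19,n24,n28} -> (n19, d=2), (n24, d=2).
Iteration 3: edges from {n19,n24} -> (n24, d=3).
Iteration 4: no outgoing edges from {n24}; recursion stops.
Total rows emitted: 7.

7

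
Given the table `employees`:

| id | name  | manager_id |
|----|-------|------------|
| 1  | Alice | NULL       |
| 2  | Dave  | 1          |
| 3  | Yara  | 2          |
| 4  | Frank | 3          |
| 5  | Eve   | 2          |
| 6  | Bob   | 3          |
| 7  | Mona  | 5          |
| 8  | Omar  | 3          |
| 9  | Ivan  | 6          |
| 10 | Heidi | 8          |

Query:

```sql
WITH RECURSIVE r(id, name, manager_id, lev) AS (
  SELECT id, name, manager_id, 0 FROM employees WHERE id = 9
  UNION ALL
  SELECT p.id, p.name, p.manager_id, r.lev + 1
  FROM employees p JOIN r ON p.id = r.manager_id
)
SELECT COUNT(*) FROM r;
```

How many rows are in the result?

Base: id=9 (Ivan), manager_id=6, lev 0.
Iteration 1: join on id=6 -> Bob (id 6, manager_id=3, lev 1).
Iteration 2: join on id=3 -> Yara (id 3, manager_id=2, lev 2).
Iteration 3: join on id=2 -> Dave (id 2, manager_id=1, lev 3).
Iteration 4: join on id=1 -> Alice (id 1, manager_id=NULL, lev 4).
Iteration 5: manager_id is NULL; no match; recursion stops.
Total rows emitted: 5.

5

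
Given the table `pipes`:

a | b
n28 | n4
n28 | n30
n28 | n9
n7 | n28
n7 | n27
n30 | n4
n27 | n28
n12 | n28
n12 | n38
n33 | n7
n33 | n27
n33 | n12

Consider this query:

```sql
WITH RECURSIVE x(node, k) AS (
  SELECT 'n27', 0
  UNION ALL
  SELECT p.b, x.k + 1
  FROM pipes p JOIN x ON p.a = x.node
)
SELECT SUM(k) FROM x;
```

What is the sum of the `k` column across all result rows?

Base: (n27, k=0).
Iteration 1: edges from {n27} -> (n28, k=1).
Iteration 2: edges from {n28} -> (n30, k=2), (n4, k=2), (n9, k=2).
Iteration 3: edges from {n30,n4,n9} -> (n4, k=3).
Iteration 4: no outgoing edges from {n4}; recursion stops.
SUM(k) = 0 + 1 + 2 + 2 + 2 + 3 = 10.

10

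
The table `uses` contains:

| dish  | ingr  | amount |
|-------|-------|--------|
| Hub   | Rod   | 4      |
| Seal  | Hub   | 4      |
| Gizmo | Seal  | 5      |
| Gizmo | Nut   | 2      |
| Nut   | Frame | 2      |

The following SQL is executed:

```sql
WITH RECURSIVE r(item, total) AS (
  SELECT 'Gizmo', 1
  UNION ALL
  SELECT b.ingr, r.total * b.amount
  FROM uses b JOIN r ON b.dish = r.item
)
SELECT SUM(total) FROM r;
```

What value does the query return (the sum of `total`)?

Base: (Gizmo, total=1).
Iteration 1: components of {Gizmo} -> Nut = 1*2 = 2, Seal = 1*5 = 5.
Iteration 2: components of {Nut,Seal} -> Frame = 2*2 = 4, Hub = 5*4 = 20.
Iteration 3: components of {Frame,Hub} -> Rod = 20*4 = 80.
Iteration 4: no further components; recursion stops.
SUM(total) = 1 + 5 + 2 + 20 + 4 + 80 = 112.

112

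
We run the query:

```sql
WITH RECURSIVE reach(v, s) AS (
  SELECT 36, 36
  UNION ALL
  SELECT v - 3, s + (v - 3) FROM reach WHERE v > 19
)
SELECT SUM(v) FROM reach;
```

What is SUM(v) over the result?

Base: v=36, s=36.
Iteration 1: 36 > 19 holds -> v = 36 - 3 = 33, s = 36 + 33 = 69.
Iteration 2: 33 > 19 holds -> v = 33 - 3 = 30, s = 69 + 30 = 99.
Iteration 3: 30 > 19 holds -> v = 30 - 3 = 27, s = 99 + 27 = 126.
Iteration 4: 27 > 19 holds -> v = 27 - 3 = 24, s = 126 + 24 = 150.
Iteration 5: 24 > 19 holds -> v = 24 - 3 = 21, s = 150 + 21 = 171.
Iteration 6: 21 > 19 holds -> v = 21 - 3 = 18, s = 171 + 18 = 189.
Iteration 7: 18 > 19 fails; recursion stops.
SUM(v) = 36 + 33 + 30 + 27 + 24 + 21 + 18 = 189.

189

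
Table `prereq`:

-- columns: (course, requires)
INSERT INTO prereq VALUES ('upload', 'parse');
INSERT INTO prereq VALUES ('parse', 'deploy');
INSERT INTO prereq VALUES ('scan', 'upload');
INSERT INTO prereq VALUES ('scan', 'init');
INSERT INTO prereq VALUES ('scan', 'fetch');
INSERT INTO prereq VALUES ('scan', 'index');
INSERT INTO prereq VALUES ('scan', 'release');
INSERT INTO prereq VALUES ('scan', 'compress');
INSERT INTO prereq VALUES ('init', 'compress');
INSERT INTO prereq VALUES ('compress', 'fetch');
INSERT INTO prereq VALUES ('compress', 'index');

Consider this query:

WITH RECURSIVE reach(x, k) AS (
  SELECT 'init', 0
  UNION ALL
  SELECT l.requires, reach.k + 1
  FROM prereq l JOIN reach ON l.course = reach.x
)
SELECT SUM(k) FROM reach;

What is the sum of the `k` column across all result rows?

Base: (init, k=0).
Iteration 1: edges from {init} -> (compress, k=1).
Iteration 2: edges from {compress} -> (fetch, k=2), (index, k=2).
Iteration 3: no outgoing edges from {fetch,index}; recursion stops.
SUM(k) = 0 + 1 + 2 + 2 = 5.

5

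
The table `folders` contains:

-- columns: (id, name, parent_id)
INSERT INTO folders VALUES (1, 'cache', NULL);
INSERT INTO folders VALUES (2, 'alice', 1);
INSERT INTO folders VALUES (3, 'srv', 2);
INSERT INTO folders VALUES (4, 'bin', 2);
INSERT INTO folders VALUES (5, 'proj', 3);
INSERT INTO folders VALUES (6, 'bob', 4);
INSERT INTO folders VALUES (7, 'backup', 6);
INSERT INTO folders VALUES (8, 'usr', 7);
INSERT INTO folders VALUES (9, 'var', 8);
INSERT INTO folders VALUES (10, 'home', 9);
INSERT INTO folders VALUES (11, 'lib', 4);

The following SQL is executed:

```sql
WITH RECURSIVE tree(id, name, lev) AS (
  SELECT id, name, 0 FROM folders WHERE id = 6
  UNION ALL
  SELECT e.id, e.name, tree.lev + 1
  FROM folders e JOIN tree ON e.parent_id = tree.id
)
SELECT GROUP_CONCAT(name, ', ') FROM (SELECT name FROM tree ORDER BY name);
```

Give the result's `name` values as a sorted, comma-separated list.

Base: id=6 (bob) at lev 0.
Iteration 1: rows with parent_id in {6} -> backup (id 7, lev 1).
Iteration 2: rows with parent_id in {7} -> usr (id 8, lev 2).
Iteration 3: rows with parent_id in {8} -> var (id 9, lev 3).
Iteration 4: rows with parent_id in {9} -> home (id 10, lev 4).
Iteration 5: no rows with parent_id in {10}; recursion stops.

backup, bob, home, usr, var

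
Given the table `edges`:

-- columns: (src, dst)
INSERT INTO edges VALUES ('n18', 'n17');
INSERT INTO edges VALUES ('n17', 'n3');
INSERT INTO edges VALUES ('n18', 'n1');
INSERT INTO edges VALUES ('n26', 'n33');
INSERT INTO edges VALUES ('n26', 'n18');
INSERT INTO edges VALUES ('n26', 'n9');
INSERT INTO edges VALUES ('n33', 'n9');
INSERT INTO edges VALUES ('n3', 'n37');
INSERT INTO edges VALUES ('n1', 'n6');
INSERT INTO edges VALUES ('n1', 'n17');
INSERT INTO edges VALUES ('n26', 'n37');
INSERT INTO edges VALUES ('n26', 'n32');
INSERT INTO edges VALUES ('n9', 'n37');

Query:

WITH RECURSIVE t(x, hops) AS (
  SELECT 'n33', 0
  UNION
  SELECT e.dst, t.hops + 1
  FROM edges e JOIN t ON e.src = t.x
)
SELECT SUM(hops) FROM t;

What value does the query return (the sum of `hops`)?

Base: (n33, hops=0).
Iteration 1: edges from {n33} -> (n9, hops=1).
Iteration 2: edges from {n9} -> (n37, hops=2).
Iteration 3: no outgoing edges from {n37}; recursion stops.
SUM(hops) = 0 + 1 + 2 = 3.

3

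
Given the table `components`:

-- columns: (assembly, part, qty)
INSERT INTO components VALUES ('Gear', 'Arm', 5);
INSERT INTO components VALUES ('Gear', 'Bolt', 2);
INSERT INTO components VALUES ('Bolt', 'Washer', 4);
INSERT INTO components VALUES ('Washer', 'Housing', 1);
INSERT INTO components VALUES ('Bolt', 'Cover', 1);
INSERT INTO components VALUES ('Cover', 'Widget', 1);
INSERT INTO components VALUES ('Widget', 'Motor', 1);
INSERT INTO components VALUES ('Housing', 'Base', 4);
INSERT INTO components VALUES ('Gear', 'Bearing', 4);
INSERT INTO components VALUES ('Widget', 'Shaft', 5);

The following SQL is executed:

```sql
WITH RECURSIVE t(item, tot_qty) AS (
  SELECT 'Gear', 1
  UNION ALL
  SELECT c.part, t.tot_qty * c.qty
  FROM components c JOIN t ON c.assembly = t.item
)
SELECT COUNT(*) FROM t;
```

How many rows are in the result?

Base: (Gear, tot_qty=1).
Iteration 1: components of {Gear} -> Arm = 1*5 = 5, Bearing = 1*4 = 4, Bolt = 1*2 = 2.
Iteration 2: components of {Arm,Bearing,Bolt} -> Cover = 2*1 = 2, Washer = 2*4 = 8.
Iteration 3: components of {Cover,Washer} -> Housing = 8*1 = 8, Widget = 2*1 = 2.
Iteration 4: components of {Housing,Widget} -> Base = 8*4 = 32, Motor = 2*1 = 2, Shaft = 2*5 = 10.
Iteration 5: no further components; recursion stops.
Total rows emitted: 11.

11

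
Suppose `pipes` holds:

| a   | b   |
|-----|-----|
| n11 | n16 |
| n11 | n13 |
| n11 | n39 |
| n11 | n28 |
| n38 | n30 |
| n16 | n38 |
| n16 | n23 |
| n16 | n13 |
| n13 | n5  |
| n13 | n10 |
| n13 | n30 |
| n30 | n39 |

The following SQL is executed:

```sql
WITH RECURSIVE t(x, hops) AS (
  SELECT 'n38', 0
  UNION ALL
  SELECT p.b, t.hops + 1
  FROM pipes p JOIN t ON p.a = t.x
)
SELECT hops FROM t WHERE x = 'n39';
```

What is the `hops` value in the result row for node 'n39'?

2

Base: (n38, hops=0).
Iteration 1: edges from {n38} -> (n30, hops=1).
Iteration 2: edges from {n30} -> (n39, hops=2).
Iteration 3: no outgoing edges from {n39}; recursion stops.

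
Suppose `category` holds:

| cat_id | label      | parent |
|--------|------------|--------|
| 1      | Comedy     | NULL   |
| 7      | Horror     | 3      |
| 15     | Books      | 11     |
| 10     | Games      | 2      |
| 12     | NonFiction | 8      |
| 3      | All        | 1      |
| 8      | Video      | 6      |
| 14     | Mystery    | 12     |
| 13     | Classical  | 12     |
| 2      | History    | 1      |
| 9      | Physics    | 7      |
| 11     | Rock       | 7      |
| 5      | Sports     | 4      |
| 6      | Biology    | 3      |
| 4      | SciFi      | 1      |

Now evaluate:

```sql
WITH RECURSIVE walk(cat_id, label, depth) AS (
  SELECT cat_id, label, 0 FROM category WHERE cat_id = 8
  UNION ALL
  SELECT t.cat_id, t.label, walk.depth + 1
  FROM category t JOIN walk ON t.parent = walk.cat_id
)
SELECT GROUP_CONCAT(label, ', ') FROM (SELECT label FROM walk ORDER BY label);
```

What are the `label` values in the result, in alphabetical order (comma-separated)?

Base: cat_id=8 (Video) at depth 0.
Iteration 1: rows with parent in {8} -> NonFiction (id 12, depth 1).
Iteration 2: rows with parent in {12} -> Classical (id 13, depth 2), Mystery (id 14, depth 2).
Iteration 3: no rows with parent in {13,14}; recursion stops.

Classical, Mystery, NonFiction, Video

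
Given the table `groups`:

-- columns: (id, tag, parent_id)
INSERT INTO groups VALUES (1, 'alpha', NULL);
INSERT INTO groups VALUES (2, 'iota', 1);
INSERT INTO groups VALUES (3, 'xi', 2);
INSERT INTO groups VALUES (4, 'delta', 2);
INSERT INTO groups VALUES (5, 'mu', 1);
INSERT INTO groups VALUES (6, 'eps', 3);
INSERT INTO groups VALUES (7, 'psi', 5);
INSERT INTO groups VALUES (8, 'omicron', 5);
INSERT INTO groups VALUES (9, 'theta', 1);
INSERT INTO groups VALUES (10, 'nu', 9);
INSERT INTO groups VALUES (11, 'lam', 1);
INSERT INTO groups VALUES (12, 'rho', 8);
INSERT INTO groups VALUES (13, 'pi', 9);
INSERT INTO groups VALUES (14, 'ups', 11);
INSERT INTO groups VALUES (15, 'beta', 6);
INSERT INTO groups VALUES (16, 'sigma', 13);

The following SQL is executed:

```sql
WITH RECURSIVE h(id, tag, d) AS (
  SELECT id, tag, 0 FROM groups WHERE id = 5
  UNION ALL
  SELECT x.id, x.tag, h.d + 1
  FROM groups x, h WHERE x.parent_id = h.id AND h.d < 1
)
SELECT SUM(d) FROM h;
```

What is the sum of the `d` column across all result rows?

Base: id=5 (mu) at d 0.
Iteration 1: rows with parent_id in {5} -> psi (id 7, d 1), omicron (id 8, d 1).
Iteration 2: d < 1 fails for all current rows; recursion stops.
SUM(d) = 0 + 1 + 1 = 2.

2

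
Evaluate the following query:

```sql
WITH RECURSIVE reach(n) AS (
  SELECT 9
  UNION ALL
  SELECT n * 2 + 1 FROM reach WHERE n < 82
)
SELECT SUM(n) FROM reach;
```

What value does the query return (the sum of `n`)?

305

Base: n=9.
Iteration 1: 9 < 82 holds -> n = 9 * 2 + 1 = 19.
Iteration 2: 19 < 82 holds -> n = 19 * 2 + 1 = 39.
Iteration 3: 39 < 82 holds -> n = 39 * 2 + 1 = 79.
Iteration 4: 79 < 82 holds -> n = 79 * 2 + 1 = 159.
Iteration 5: 159 < 82 fails; recursion stops.
SUM(n) = 9 + 19 + 39 + 79 + 159 = 305.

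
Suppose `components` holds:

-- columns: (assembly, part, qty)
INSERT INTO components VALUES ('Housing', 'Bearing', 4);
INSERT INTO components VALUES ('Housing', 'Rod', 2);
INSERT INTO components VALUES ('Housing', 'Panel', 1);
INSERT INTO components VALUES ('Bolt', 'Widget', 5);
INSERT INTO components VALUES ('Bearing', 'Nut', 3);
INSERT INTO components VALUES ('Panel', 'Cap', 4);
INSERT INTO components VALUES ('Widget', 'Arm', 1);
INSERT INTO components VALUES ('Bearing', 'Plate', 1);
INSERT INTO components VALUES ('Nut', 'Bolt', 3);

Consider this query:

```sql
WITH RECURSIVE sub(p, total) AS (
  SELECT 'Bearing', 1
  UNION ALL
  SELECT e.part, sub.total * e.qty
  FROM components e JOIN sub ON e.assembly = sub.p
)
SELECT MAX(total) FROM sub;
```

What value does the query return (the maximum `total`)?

Base: (Bearing, total=1).
Iteration 1: components of {Bearing} -> Nut = 1*3 = 3, Plate = 1*1 = 1.
Iteration 2: components of {Nut,Plate} -> Bolt = 3*3 = 9.
Iteration 3: components of {Bolt} -> Widget = 9*5 = 45.
Iteration 4: components of {Widget} -> Arm = 45*1 = 45.
Iteration 5: no further components; recursion stops.
total values: 1, 3, 1, 9, 45, 45; the maximum is 45.

45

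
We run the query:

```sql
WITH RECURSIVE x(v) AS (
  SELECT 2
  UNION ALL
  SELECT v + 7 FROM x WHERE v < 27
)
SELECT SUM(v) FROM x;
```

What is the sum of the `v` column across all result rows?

80

Base: v=2.
Iteration 1: 2 < 27 holds -> v = 2 + 7 = 9.
Iteration 2: 9 < 27 holds -> v = 9 + 7 = 16.
Iteration 3: 16 < 27 holds -> v = 16 + 7 = 23.
Iteration 4: 23 < 27 holds -> v = 23 + 7 = 30.
Iteration 5: 30 < 27 fails; recursion stops.
SUM(v) = 2 + 9 + 16 + 23 + 30 = 80.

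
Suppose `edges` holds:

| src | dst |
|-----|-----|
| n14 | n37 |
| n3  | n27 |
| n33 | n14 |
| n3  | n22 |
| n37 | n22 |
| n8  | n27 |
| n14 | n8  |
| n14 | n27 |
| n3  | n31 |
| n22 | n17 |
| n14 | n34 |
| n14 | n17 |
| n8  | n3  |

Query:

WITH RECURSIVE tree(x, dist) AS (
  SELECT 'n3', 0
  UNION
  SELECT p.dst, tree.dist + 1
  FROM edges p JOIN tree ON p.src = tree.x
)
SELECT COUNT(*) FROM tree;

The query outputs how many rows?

Base: (n3, dist=0).
Iteration 1: edges from {n3} -> (n22, dist=1), (n27, dist=1), (n31, dist=1).
Iteration 2: edges from {n22,n27,n31} -> (n17, dist=2).
Iteration 3: no outgoing edges from {n17}; recursion stops.
Total rows emitted: 5.

5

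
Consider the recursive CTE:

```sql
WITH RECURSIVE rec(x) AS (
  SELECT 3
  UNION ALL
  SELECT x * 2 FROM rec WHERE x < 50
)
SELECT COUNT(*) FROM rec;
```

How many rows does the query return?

Base: x=3.
Iteration 1: 3 < 50 holds -> x = 3 * 2 = 6.
Iteration 2: 6 < 50 holds -> x = 6 * 2 = 12.
Iteration 3: 12 < 50 holds -> x = 12 * 2 = 24.
Iteration 4: 24 < 50 holds -> x = 24 * 2 = 48.
Iteration 5: 48 < 50 holds -> x = 48 * 2 = 96.
Iteration 6: 96 < 50 fails; recursion stops.
Total rows emitted: 6.

6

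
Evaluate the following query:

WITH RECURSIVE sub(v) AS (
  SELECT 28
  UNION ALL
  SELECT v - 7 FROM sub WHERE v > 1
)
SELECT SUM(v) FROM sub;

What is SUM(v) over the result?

Base: v=28.
Iteration 1: 28 > 1 holds -> v = 28 - 7 = 21.
Iteration 2: 21 > 1 holds -> v = 21 - 7 = 14.
Iteration 3: 14 > 1 holds -> v = 14 - 7 = 7.
Iteration 4: 7 > 1 holds -> v = 7 - 7 = 0.
Iteration 5: 0 > 1 fails; recursion stops.
SUM(v) = 28 + 21 + 14 + 7 + 0 = 70.

70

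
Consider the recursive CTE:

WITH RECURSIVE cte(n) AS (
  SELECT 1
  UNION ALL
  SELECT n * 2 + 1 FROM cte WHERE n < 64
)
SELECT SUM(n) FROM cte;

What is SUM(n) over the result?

Base: n=1.
Iteration 1: 1 < 64 holds -> n = 1 * 2 + 1 = 3.
Iteration 2: 3 < 64 holds -> n = 3 * 2 + 1 = 7.
Iteration 3: 7 < 64 holds -> n = 7 * 2 + 1 = 15.
Iteration 4: 15 < 64 holds -> n = 15 * 2 + 1 = 31.
Iteration 5: 31 < 64 holds -> n = 31 * 2 + 1 = 63.
Iteration 6: 63 < 64 holds -> n = 63 * 2 + 1 = 127.
Iteration 7: 127 < 64 fails; recursion stops.
SUM(n) = 1 + 3 + 7 + 15 + 31 + 63 + 127 = 247.

247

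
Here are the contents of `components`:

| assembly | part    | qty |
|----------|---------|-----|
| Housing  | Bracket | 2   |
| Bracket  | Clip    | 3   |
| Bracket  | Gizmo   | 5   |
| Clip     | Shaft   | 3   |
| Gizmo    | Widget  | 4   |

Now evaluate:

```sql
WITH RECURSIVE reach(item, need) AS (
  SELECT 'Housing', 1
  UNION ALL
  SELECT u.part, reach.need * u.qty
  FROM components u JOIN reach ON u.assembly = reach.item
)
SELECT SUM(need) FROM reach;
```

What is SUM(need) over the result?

77

Base: (Housing, need=1).
Iteration 1: components of {Housing} -> Bracket = 1*2 = 2.
Iteration 2: components of {Bracket} -> Clip = 2*3 = 6, Gizmo = 2*5 = 10.
Iteration 3: components of {Clip,Gizmo} -> Shaft = 6*3 = 18, Widget = 10*4 = 40.
Iteration 4: no further components; recursion stops.
SUM(need) = 1 + 2 + 6 + 10 + 18 + 40 = 77.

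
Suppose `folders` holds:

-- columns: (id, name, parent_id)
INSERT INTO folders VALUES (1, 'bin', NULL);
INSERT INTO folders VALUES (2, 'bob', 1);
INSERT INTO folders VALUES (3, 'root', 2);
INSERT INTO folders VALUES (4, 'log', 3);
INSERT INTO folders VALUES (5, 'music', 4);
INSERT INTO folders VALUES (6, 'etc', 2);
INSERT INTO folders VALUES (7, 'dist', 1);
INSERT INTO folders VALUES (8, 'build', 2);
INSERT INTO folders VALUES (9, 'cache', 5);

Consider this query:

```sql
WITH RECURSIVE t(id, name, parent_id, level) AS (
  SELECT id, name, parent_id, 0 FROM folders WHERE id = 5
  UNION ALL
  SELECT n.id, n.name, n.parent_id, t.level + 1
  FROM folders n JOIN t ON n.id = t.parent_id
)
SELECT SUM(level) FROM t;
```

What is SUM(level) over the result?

10

Base: id=5 (music), parent_id=4, level 0.
Iteration 1: join on id=4 -> log (id 4, parent_id=3, level 1).
Iteration 2: join on id=3 -> root (id 3, parent_id=2, level 2).
Iteration 3: join on id=2 -> bob (id 2, parent_id=1, level 3).
Iteration 4: join on id=1 -> bin (id 1, parent_id=NULL, level 4).
Iteration 5: parent_id is NULL; no match; recursion stops.
SUM(level) = 0 + 1 + 2 + 3 + 4 = 10.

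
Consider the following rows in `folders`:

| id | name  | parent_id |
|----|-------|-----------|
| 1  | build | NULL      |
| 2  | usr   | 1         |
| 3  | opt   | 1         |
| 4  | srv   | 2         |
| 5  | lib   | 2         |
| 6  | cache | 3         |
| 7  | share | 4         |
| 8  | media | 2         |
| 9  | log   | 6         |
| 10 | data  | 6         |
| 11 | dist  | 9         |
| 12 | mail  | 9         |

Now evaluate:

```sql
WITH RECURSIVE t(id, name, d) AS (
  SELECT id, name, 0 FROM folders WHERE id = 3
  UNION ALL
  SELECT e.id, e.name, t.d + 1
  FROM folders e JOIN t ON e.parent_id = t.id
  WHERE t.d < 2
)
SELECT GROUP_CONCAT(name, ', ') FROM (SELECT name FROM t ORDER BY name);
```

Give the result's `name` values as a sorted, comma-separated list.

Base: id=3 (opt) at d 0.
Iteration 1: rows with parent_id in {3} -> cache (id 6, d 1).
Iteration 2: rows with parent_id in {6} -> log (id 9, d 2), data (id 10, d 2).
Iteration 3: d < 2 fails for all current rows; recursion stops.

cache, data, log, opt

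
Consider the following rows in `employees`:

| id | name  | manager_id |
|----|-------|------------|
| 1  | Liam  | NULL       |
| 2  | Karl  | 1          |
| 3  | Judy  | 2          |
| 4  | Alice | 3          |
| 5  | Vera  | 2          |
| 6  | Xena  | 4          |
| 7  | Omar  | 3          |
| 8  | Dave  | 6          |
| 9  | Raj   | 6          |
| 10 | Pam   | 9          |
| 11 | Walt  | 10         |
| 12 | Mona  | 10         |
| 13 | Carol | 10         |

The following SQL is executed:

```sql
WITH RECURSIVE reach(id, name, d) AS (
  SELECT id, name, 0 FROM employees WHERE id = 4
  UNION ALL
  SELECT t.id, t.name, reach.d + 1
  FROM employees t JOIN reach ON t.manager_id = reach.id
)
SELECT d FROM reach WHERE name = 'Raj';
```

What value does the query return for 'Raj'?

2

Base: id=4 (Alice) at d 0.
Iteration 1: rows with manager_id in {4} -> Xena (id 6, d 1).
Iteration 2: rows with manager_id in {6} -> Dave (id 8, d 2), Raj (id 9, d 2).
Iteration 3: rows with manager_id in {8,9} -> Pam (id 10, d 3).
Iteration 4: rows with manager_id in {10} -> Walt (id 11, d 4), Mona (id 12, d 4), Carol (id 13, d 4).
Iteration 5: no rows with manager_id in {11,12,13}; recursion stops.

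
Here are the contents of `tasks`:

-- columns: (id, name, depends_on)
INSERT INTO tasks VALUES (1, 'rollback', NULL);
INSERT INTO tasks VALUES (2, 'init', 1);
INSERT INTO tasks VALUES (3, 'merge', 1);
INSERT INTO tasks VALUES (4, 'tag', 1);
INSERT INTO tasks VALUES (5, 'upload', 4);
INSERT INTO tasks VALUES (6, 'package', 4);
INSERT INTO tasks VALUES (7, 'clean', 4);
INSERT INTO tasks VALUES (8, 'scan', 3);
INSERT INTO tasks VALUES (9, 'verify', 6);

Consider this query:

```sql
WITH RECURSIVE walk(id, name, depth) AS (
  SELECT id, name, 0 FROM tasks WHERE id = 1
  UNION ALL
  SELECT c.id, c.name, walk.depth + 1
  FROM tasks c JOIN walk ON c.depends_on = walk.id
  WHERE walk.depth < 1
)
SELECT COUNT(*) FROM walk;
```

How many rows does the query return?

Base: id=1 (rollback) at depth 0.
Iteration 1: rows with depends_on in {1} -> init (id 2, depth 1), merge (id 3, depth 1), tag (id 4, depth 1).
Iteration 2: depth < 1 fails for all current rows; recursion stops.
Total rows emitted: 4.

4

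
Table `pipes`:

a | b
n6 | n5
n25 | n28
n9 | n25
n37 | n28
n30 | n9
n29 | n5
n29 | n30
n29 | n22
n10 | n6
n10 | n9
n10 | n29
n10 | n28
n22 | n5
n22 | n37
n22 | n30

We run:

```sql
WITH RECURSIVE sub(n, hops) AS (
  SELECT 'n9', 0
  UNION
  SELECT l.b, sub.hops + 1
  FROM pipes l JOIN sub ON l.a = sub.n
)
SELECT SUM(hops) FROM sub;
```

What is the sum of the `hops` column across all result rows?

Base: (n9, hops=0).
Iteration 1: edges from {n9} -> (n25, hops=1).
Iteration 2: edges from {n25} -> (n28, hops=2).
Iteration 3: no outgoing edges from {n28}; recursion stops.
SUM(hops) = 0 + 1 + 2 = 3.

3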